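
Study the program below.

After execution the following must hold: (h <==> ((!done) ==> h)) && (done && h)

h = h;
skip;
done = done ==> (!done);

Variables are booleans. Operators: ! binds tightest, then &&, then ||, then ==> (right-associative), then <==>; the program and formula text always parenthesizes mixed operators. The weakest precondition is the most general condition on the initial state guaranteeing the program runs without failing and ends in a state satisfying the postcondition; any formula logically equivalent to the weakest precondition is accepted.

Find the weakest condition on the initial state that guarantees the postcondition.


Working backward. After the program, the postcondition (h <==> ((!done) ==> h)) && (done && h) must hold; in canonical form it is (h <==> ((!done) ==> h)) && done && h.
Before done := done ==> (!done): (h <==> ((!(done ==> (!done))) ==> h)) && (done ==> (!done)) && h
Before skip: (h <==> ((!(done ==> (!done))) ==> h)) && (done ==> (!done)) && h
Before h := h: (h <==> ((!(done ==> (!done))) ==> h)) && (done ==> (!done)) && h
Answer: WP = (h <==> ((!(done ==> (!done))) ==> h)) && (done ==> (!done)) && h


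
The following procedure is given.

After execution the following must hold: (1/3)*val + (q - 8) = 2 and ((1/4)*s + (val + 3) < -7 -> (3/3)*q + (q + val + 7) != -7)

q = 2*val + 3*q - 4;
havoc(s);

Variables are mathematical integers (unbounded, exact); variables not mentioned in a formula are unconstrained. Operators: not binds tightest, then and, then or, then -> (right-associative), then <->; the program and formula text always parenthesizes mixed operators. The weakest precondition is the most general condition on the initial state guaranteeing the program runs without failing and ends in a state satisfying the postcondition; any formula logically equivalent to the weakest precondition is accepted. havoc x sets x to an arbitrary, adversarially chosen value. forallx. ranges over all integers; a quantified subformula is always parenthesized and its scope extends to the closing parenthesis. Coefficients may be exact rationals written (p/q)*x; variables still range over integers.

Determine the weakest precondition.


Working backward. After the program, the postcondition (1/3)*val + (q - 8) = 2 and ((1/4)*s + (val + 3) < -7 -> (3/3)*q + (q + val + 7) != -7) must hold; in canonical form it is q + (1/3)*val = 10 and ((1/4)*s + val < -10 -> 2*q + val != -14).
Before havoc s: forall s_1. (q + (1/3)*val = 10 and ((1/4)*s_1 + val < -10 -> 2*q + val != -14))
Before q := 2*val + 3*q - 4: forall s_1. (3*q + (7/3)*val = 14 and ((1/4)*s_1 + val < -10 -> 6*q + 5*val != -6))
Answer: WP = forall s_1. (3*q + (7/3)*val = 14 and ((1/4)*s_1 + val < -10 -> 6*q + 5*val != -6))


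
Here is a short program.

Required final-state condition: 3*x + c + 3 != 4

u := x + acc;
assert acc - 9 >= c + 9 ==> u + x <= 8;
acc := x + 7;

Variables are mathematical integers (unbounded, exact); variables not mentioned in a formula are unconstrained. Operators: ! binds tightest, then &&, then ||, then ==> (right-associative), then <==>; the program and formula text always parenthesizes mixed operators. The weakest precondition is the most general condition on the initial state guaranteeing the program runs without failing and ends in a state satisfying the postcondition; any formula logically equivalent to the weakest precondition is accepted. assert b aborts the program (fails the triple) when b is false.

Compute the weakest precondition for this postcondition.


Working backward. After the program, the postcondition 3*x + c + 3 != 4 must hold; in canonical form it is c + 3*x != 1.
Before acc := x + 7: c + 3*x != 1
Before assert acc - 9 >= c + 9 ==> u + x <= 8: (acc >= c + 18 ==> u + x <= 8) && c + 3*x != 1
Before u := x + acc: (acc >= c + 18 ==> acc + 2*x <= 8) && c + 3*x != 1
Answer: WP = (acc >= c + 18 ==> acc + 2*x <= 8) && c + 3*x != 1


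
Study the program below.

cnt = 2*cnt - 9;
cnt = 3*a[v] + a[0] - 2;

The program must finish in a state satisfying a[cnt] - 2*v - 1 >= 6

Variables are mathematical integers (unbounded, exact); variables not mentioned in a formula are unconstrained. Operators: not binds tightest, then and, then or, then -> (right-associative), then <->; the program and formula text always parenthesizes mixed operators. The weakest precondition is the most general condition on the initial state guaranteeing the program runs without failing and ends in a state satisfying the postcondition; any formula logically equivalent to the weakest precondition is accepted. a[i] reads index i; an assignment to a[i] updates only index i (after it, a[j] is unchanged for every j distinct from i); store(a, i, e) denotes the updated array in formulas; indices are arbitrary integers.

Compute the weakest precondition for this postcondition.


Working backward. After the program, the postcondition a[cnt] - 2*v - 1 >= 6 must hold; in canonical form it is a[cnt] >= 2*v + 7.
Before cnt := 3*a[v] + a[0] - 2: a[a[0] + 3*a[v] - 2] >= 2*v + 7
Before cnt := 2*cnt - 9: a[a[0] + 3*a[v] - 2] >= 2*v + 7
Answer: WP = a[a[0] + 3*a[v] - 2] >= 2*v + 7


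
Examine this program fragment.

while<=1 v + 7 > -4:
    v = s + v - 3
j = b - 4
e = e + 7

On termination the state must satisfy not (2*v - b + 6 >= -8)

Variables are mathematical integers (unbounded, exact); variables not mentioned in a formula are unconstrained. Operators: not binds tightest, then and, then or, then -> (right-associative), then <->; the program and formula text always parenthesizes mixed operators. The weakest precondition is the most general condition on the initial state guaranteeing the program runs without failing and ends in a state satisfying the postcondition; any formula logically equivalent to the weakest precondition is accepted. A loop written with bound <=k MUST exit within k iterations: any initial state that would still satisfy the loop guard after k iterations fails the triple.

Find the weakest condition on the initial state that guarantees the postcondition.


Working backward. After the program, the postcondition not (2*v - b + 6 >= -8) must hold; in canonical form it is not (2*v >= b - 14).
Before e := e + 7: not (2*v >= b - 14)
Before j := b - 4: not (2*v >= b - 14)
Before the loop (bound <=1), unroll the exhaustion recursion (WP_0 = exit-now case; WP_j = one more guarded iteration, up to j = 1):
  WP_0: (not (v > -11)) and (not (2*v >= b - 14))
  WP_1: (v > -11 -> ((not (s + v > -8)) and (not (2*s + 2*v >= b - 8)))) and ((not (v > -11)) -> (not (2*v >= b - 14)))
So before the loop: (v > -11 -> ((not (s + v > -8)) and (not (2*s + 2*v >= b - 8)))) and ((not (v > -11)) -> (not (2*v >= b - 14)))
Answer: WP = (v > -11 -> ((not (s + v > -8)) and (not (2*s + 2*v >= b - 8)))) and ((not (v > -11)) -> (not (2*v >= b - 14)))


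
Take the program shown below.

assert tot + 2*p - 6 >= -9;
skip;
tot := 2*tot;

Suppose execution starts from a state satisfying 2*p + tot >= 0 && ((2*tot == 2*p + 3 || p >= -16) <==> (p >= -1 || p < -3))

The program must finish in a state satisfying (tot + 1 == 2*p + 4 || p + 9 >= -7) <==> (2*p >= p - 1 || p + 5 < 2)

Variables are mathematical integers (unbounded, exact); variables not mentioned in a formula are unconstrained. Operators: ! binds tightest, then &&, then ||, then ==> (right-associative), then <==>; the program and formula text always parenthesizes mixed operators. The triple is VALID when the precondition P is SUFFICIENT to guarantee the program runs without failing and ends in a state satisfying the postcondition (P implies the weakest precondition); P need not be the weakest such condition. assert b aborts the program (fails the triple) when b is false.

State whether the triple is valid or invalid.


Working backward. After the program, the postcondition (tot + 1 == 2*p + 4 || p + 9 >= -7) <==> (2*p >= p - 1 || p + 5 < 2) must hold; in canonical form it is (tot == 2*p + 3 || p >= -16) <==> (p >= -1 || p < -3).
Before tot := 2*tot: (2*tot == 2*p + 3 || p >= -16) <==> (p >= -1 || p < -3)
Before skip: (2*tot == 2*p + 3 || p >= -16) <==> (p >= -1 || p < -3)
Before assert tot + 2*p - 6 >= -9: 2*p + tot >= -3 && ((2*tot == 2*p + 3 || p >= -16) <==> (p >= -1 || p < -3))
The weakest precondition is 2*p + tot >= -3 && ((2*tot == 2*p + 3 || p >= -16) <==> (p >= -1 || p < -3)).
Check whether 2*p + tot >= 0 && ((2*tot == 2*p + 3 || p >= -16) <==> (p >= -1 || p < -3)) implies it.
Every state satisfying the precondition satisfies the weakest precondition: the implication holds.
Answer: valid


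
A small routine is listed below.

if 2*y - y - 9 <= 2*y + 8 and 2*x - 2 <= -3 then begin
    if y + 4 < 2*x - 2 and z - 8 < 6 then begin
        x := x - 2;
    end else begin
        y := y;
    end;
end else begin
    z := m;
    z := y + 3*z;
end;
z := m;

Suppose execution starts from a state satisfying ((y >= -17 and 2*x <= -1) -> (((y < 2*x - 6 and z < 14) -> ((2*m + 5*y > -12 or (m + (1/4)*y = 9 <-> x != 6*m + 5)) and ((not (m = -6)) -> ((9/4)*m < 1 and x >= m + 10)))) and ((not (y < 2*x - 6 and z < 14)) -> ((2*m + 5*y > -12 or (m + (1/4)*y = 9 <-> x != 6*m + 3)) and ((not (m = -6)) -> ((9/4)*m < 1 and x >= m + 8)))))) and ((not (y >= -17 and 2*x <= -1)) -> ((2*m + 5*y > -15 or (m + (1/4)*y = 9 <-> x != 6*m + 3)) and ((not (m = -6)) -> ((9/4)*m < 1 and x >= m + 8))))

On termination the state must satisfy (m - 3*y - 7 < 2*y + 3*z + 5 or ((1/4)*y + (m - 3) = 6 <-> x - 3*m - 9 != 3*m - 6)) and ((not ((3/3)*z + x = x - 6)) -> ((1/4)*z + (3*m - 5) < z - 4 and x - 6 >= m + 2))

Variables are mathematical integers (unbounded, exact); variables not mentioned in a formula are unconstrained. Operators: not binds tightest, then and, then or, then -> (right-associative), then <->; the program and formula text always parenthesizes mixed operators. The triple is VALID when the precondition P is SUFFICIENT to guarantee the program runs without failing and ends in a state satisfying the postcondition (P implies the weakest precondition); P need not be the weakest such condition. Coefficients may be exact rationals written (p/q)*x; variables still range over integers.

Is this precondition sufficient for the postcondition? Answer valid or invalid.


Working backward. After the program, the postcondition (m - 3*y - 7 < 2*y + 3*z + 5 or ((1/4)*y + (m - 3) = 6 <-> x - 3*m - 9 != 3*m - 6)) and ((not ((3/3)*z + x = x - 6)) -> ((1/4)*z + (3*m - 5) < z - 4 and x - 6 >= m + 2)) must hold; in canonical form it is (m < 5*y + 3*z + 12 or (m + (1/4)*y = 9 <-> x != 6*m + 3)) and ((not (z = -6)) -> (3*m < (3/4)*z + 1 and x >= m + 8)).
Before z := m: (2*m + 5*y > -12 or (m + (1/4)*y = 9 <-> x != 6*m + 3)) and ((not (m = -6)) -> ((9/4)*m < 1 and x >= m + 8))
Then branch requires ((y < 2*x - 6 and z < 14) -> ((2*m + 5*y > -12 or (m + (1/4)*y = 9 <-> x != 6*m + 5)) and ((not (m = -6)) -> ((9/4)*m < 1 and x >= m + 10)))) and ((not (y < 2*x - 6 and z < 14)) -> ((2*m + 5*y > -12 or (m + (1/4)*y = 9 <-> x != 6*m + 3)) and ((not (m = -6)) -> ((9/4)*m < 1 and x >= m + 8)))); else branch requires (2*m + 5*y > -12 or (m + (1/4)*y = 9 <-> x != 6*m + 3)) and ((not (m = -6)) -> ((9/4)*m < 1 and x >= m + 8)).
Before the if: ((y >= -17 and 2*x <= -1) -> (((y < 2*x - 6 and z < 14) -> ((2*m + 5*y > -12 or (m + (1/4)*y = 9 <-> x != 6*m + 5)) and ((not (m = -6)) -> ((9/4)*m < 1 and x >= m + 10)))) and ((not (y < 2*x - 6 and z < 14)) -> ((2*m + 5*y > -12 or (m + (1/4)*y = 9 <-> x != 6*m + 3)) and ((not (m = -6)) -> ((9/4)*m < 1 and x >= m + 8)))))) and ((not (y >= -17 and 2*x <= -1)) -> ((2*m + 5*y > -12 or (m + (1/4)*y = 9 <-> x != 6*m + 3)) and ((not (m = -6)) -> ((9/4)*m < 1 and x >= m + 8))))
The weakest precondition is ((y >= -17 and 2*x <= -1) -> (((y < 2*x - 6 and z < 14) -> ((2*m + 5*y > -12 or (m + (1/4)*y = 9 <-> x != 6*m + 5)) and ((not (m = -6)) -> ((9/4)*m < 1 and x >= m + 10)))) and ((not (y < 2*x - 6 and z < 14)) -> ((2*m + 5*y > -12 or (m + (1/4)*y = 9 <-> x != 6*m + 3)) and ((not (m = -6)) -> ((9/4)*m < 1 and x >= m + 8)))))) and ((not (y >= -17 and 2*x <= -1)) -> ((2*m + 5*y > -12 or (m + (1/4)*y = 9 <-> x != 6*m + 3)) and ((not (m = -6)) -> ((9/4)*m < 1 and x >= m + 8)))).
Check whether ((y >= -17 and 2*x <= -1) -> (((y < 2*x - 6 and z < 14) -> ((2*m + 5*y > -12 or (m + (1/4)*y = 9 <-> x != 6*m + 5)) and ((not (m = -6)) -> ((9/4)*m < 1 and x >= m + 10)))) and ((not (y < 2*x - 6 and z < 14)) -> ((2*m + 5*y > -12 or (m + (1/4)*y = 9 <-> x != 6*m + 3)) and ((not (m = -6)) -> ((9/4)*m < 1 and x >= m + 8)))))) and ((not (y >= -17 and 2*x <= -1)) -> ((2*m + 5*y > -15 or (m + (1/4)*y = 9 <-> x != 6*m + 3)) and ((not (m = -6)) -> ((9/4)*m < 1 and x >= m + 8)))) implies it.
Countermodel: at the initial state m = -2, x = 6, y = -2, z = 13, the precondition holds but the weakest precondition fails.
Answer: invalid


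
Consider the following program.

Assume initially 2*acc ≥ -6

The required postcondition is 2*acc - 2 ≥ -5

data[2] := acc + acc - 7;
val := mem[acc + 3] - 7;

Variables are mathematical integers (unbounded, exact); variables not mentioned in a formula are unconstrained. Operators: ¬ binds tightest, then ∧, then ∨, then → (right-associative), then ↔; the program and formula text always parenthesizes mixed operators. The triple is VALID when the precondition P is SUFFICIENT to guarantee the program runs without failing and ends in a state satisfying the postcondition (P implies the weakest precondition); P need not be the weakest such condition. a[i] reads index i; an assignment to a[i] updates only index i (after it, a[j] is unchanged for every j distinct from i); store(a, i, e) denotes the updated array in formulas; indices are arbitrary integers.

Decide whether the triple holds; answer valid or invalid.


Working backward. After the program, the postcondition 2*acc - 2 ≥ -5 must hold; in canonical form it is 2*acc ≥ -3.
Before val := mem[acc + 3] - 7: 2*acc ≥ -3
Before data[2] := acc + acc - 7: 2*acc ≥ -3
The weakest precondition is 2*acc ≥ -3.
Check whether 2*acc ≥ -6 implies it.
Countermodel: at the initial state acc = -3, the precondition holds but the weakest precondition fails.
Answer: invalid


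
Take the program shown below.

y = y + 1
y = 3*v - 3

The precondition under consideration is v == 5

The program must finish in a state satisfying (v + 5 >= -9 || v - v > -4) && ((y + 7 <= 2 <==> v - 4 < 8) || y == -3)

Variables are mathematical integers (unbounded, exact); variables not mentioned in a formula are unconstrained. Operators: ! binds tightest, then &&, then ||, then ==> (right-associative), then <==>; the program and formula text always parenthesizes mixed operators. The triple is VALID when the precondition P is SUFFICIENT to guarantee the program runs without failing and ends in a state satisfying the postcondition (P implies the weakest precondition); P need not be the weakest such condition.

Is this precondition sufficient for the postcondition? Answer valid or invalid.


Working backward. After the program, the postcondition (v + 5 >= -9 || v - v > -4) && ((y + 7 <= 2 <==> v - 4 < 8) || y == -3) must hold; in canonical form it is (y <= -5 <==> v < 12) || y == -3.
Before y := 3*v - 3: (3*v <= -2 <==> v < 12) || 3*v == 0
Before y := y + 1: (3*v <= -2 <==> v < 12) || 3*v == 0
The weakest precondition is (3*v <= -2 <==> v < 12) || 3*v == 0.
Check whether v == 5 implies it.
Countermodel: at the initial state v = 5, the precondition holds but the weakest precondition fails.
Answer: invalid


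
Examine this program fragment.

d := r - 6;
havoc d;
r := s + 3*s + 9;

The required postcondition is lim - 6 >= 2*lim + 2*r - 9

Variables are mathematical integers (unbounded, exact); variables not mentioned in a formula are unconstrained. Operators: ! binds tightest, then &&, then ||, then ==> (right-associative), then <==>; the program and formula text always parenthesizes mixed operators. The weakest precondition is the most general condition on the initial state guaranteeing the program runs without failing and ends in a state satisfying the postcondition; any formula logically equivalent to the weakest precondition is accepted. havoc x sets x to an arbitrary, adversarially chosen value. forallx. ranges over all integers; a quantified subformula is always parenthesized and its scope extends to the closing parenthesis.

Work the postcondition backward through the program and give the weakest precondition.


Working backward. After the program, the postcondition lim - 6 >= 2*lim + 2*r - 9 must hold; in canonical form it is lim + 2*r <= 3.
Before r := s + 3*s + 9: lim + 8*s <= -15
Before havoc d: lim + 8*s <= -15
Before d := r - 6: lim + 8*s <= -15
Answer: WP = lim + 8*s <= -15


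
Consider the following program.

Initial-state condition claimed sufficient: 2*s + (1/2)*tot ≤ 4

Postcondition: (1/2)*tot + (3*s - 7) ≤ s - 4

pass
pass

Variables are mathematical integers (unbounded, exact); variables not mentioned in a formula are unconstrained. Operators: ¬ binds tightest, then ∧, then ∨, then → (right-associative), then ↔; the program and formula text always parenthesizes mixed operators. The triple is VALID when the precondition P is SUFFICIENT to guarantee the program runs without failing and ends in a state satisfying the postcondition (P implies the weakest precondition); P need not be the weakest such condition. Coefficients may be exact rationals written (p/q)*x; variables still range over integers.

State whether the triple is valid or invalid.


Working backward. After the program, the postcondition (1/2)*tot + (3*s - 7) ≤ s - 4 must hold; in canonical form it is 2*s + (1/2)*tot ≤ 3.
Before skip: 2*s + (1/2)*tot ≤ 3
Before skip: 2*s + (1/2)*tot ≤ 3
The weakest precondition is 2*s + (1/2)*tot ≤ 3.
Check whether 2*s + (1/2)*tot ≤ 4 implies it.
Countermodel: at the initial state s = 0, tot = 7, the precondition holds but the weakest precondition fails.
Answer: invalid


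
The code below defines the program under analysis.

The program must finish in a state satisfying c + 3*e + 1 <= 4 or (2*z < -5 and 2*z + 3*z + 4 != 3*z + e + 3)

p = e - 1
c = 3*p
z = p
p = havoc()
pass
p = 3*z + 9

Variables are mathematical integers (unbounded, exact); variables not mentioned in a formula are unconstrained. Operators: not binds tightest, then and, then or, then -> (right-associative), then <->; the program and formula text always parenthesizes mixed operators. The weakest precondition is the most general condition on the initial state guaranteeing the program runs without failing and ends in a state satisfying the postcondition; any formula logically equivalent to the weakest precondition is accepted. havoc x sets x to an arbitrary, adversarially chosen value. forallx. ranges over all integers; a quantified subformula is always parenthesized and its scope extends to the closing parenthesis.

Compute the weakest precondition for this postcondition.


Working backward. After the program, the postcondition c + 3*e + 1 <= 4 or (2*z < -5 and 2*z + 3*z + 4 != 3*z + e + 3) must hold; in canonical form it is c + 3*e <= 3 or (2*z < -5 and 2*z != e - 1).
Before p := 3*z + 9: c + 3*e <= 3 or (2*z < -5 and 2*z != e - 1)
Before skip: c + 3*e <= 3 or (2*z < -5 and 2*z != e - 1)
Before havoc p: c + 3*e <= 3 or (2*z < -5 and 2*z != e - 1)
Before z := p: c + 3*e <= 3 or (2*p < -5 and 2*p != e - 1)
Before c := 3*p: 3*e + 3*p <= 3 or (2*p < -5 and 2*p != e - 1)
Before p := e - 1: 6*e <= 6 or (2*e < -3 and e != 1)
Answer: WP = 6*e <= 6 or (2*e < -3 and e != 1)


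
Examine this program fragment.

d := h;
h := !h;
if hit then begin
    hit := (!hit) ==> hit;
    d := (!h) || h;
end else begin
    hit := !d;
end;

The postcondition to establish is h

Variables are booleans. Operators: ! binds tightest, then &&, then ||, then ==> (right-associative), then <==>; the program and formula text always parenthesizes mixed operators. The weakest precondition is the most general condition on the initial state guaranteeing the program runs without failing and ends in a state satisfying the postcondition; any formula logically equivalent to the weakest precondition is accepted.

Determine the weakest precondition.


Working backward. After the program, h must hold.
Then branch requires h; else branch requires h.
Before the if: (hit ==> h) && ((!hit) ==> h)
Before h := !h: (hit ==> (!h)) && ((!hit) ==> (!h))
Before d := h: (hit ==> (!h)) && ((!hit) ==> (!h))
Answer: WP = (hit ==> (!h)) && ((!hit) ==> (!h))


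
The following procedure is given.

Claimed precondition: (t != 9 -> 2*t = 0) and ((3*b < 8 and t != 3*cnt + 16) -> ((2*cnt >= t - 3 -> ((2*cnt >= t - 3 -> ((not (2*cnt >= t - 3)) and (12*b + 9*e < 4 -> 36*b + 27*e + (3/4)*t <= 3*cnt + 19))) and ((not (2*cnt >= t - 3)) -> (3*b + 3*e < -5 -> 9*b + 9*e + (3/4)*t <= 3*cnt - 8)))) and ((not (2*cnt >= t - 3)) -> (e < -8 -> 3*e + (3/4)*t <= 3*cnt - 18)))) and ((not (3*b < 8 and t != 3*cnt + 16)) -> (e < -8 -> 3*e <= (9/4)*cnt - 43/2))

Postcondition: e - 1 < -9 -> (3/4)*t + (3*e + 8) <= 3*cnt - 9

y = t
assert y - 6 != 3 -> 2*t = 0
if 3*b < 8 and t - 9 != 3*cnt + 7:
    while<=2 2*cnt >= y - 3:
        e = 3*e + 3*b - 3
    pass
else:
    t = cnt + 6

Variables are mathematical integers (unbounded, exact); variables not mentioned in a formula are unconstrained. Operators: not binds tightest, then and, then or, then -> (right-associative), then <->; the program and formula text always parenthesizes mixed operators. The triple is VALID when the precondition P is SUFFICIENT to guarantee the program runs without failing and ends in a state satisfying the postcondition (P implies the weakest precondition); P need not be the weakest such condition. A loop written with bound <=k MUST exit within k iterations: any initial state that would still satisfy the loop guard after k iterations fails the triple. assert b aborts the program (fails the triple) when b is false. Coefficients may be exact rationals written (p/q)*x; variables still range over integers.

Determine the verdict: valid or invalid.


Working backward. After the program, the postcondition e - 1 < -9 -> (3/4)*t + (3*e + 8) <= 3*cnt - 9 must hold; in canonical form it is e < -8 -> 3*e + (3/4)*t <= 3*cnt - 17.
Then branch requires (2*cnt >= y - 3 -> ((2*cnt >= y - 3 -> ((not (2*cnt >= y - 3)) and (12*b + 9*e < 4 -> 36*b + 27*e + (3/4)*t <= 3*cnt + 19))) and ((not (2*cnt >= y - 3)) -> (3*b + 3*e < -5 -> 9*b + 9*e + (3/4)*t <= 3*cnt - 8)))) and ((not (2*cnt >= y - 3)) -> (e < -8 -> 3*e + (3/4)*t <= 3*cnt - 17)); else branch requires e < -8 -> 3*e <= (9/4)*cnt - 43/2.
Before the if: ((3*b < 8 and t != 3*cnt + 16) -> ((2*cnt >= y - 3 -> ((2*cnt >= y - 3 -> ((not (2*cnt >= y - 3)) and (12*b + 9*e < 4 -> 36*b + 27*e + (3/4)*t <= 3*cnt + 19))) and ((not (2*cnt >= y - 3)) -> (3*b + 3*e < -5 -> 9*b + 9*e + (3/4)*t <= 3*cnt - 8)))) and ((not (2*cnt >= y - 3)) -> (e < -8 -> 3*e + (3/4)*t <= 3*cnt - 17)))) and ((not (3*b < 8 and t != 3*cnt + 16)) -> (e < -8 -> 3*e <= (9/4)*cnt - 43/2))
Before assert y - 6 != 3 -> 2*t = 0: (y != 9 -> 2*t = 0) and ((3*b < 8 and t != 3*cnt + 16) -> ((2*cnt >= y - 3 -> ((2*cnt >= y - 3 -> ((not (2*cnt >= y - 3)) and (12*b + 9*e < 4 -> 36*b + 27*e + (3/4)*t <= 3*cnt + 19))) and ((not (2*cnt >= y - 3)) -> (3*b + 3*e < -5 -> 9*b + 9*e + (3/4)*t <= 3*cnt - 8)))) and ((not (2*cnt >= y - 3)) -> (e < -8 -> 3*e + (3/4)*t <= 3*cnt - 17)))) and ((not (3*b < 8 and t != 3*cnt + 16)) -> (e < -8 -> 3*e <= (9/4)*cnt - 43/2))
Before y := t: (t != 9 -> 2*t = 0) and ((3*b < 8 and t != 3*cnt + 16) -> ((2*cnt >= t - 3 -> ((2*cnt >= t - 3 -> ((not (2*cnt >= t - 3)) and (12*b + 9*e < 4 -> 36*b + 27*e + (3/4)*t <= 3*cnt + 19))) and ((not (2*cnt >= t - 3)) -> (3*b + 3*e < -5 -> 9*b + 9*e + (3/4)*t <= 3*cnt - 8)))) and ((not (2*cnt >= t - 3)) -> (e < -8 -> 3*e + (3/4)*t <= 3*cnt - 17)))) and ((not (3*b < 8 and t != 3*cnt + 16)) -> (e < -8 -> 3*e <= (9/4)*cnt - 43/2))
The weakest precondition is (t != 9 -> 2*t = 0) and ((3*b < 8 and t != 3*cnt + 16) -> ((2*cnt >= t - 3 -> ((2*cnt >= t - 3 -> ((not (2*cnt >= t - 3)) and (12*b + 9*e < 4 -> 36*b + 27*e + (3/4)*t <= 3*cnt + 19))) and ((not (2*cnt >= t - 3)) -> (3*b + 3*e < -5 -> 9*b + 9*e + (3/4)*t <= 3*cnt - 8)))) and ((not (2*cnt >= t - 3)) -> (e < -8 -> 3*e + (3/4)*t <= 3*cnt - 17)))) and ((not (3*b < 8 and t != 3*cnt + 16)) -> (e < -8 -> 3*e <= (9/4)*cnt - 43/2)).
Check whether (t != 9 -> 2*t = 0) and ((3*b < 8 and t != 3*cnt + 16) -> ((2*cnt >= t - 3 -> ((2*cnt >= t - 3 -> ((not (2*cnt >= t - 3)) and (12*b + 9*e < 4 -> 36*b + 27*e + (3/4)*t <= 3*cnt + 19))) and ((not (2*cnt >= t - 3)) -> (3*b + 3*e < -5 -> 9*b + 9*e + (3/4)*t <= 3*cnt - 8)))) and ((not (2*cnt >= t - 3)) -> (e < -8 -> 3*e + (3/4)*t <= 3*cnt - 18)))) and ((not (3*b < 8 and t != 3*cnt + 16)) -> (e < -8 -> 3*e <= (9/4)*cnt - 43/2)) implies it.
Every state satisfying the precondition satisfies the weakest precondition: the implication holds.
Answer: valid


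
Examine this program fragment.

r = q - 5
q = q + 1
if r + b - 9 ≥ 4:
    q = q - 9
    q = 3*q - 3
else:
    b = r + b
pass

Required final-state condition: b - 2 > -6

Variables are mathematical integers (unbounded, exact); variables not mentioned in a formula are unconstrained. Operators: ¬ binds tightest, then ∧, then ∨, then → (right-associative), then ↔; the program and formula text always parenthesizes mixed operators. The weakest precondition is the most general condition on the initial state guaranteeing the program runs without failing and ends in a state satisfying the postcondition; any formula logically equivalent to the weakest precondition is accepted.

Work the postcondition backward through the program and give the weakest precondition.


Working backward. After the program, the postcondition b - 2 > -6 must hold; in canonical form it is b > -4.
Before skip: b > -4
Then branch requires b > -4; else branch requires b + r > -4.
Before the if: (b + r ≥ 13 → b > -4) ∧ ((¬(b + r ≥ 13)) → b + r > -4)
Before q := q + 1: (b + r ≥ 13 → b > -4) ∧ ((¬(b + r ≥ 13)) → b + r > -4)
Before r := q - 5: (b + q ≥ 18 → b > -4) ∧ ((¬(b + q ≥ 18)) → b + q > 1)
Answer: WP = (b + q ≥ 18 → b > -4) ∧ ((¬(b + q ≥ 18)) → b + q > 1)


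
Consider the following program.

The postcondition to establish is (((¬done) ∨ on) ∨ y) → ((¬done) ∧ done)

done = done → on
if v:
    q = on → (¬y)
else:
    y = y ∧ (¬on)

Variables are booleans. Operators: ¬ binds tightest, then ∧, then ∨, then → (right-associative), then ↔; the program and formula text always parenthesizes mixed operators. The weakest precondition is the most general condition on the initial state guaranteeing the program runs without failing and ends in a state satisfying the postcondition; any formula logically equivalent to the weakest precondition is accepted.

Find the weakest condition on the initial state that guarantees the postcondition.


Working backward. After the program, the postcondition (((¬done) ∨ on) ∨ y) → ((¬done) ∧ done) must hold; in canonical form it is ¬((¬done) ∨ on ∨ y).
Then branch requires ¬((¬done) ∨ on ∨ y); else branch requires ¬((¬done) ∨ on ∨ (y ∧ (¬on))).
Before the if: (v → (¬((¬done) ∨ on ∨ y))) ∧ ((¬v) → (¬((¬done) ∨ on ∨ (y ∧ (¬on)))))
Before done := done → on: (v → (¬((¬(done → on)) ∨ on ∨ y))) ∧ ((¬v) → (¬((¬(done → on)) ∨ on ∨ (y ∧ (¬on)))))
Answer: WP = (v → (¬((¬(done → on)) ∨ on ∨ y))) ∧ ((¬v) → (¬((¬(done → on)) ∨ on ∨ (y ∧ (¬on)))))


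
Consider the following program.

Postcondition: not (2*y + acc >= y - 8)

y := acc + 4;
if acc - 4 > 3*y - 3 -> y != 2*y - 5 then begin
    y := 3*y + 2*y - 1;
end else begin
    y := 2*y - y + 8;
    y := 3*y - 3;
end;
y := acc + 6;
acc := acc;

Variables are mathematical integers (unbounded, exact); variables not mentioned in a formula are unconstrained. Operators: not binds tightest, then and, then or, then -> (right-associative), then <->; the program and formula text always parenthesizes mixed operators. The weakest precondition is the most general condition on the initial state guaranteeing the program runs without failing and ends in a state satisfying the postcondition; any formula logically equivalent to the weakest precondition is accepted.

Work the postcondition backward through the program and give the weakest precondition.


Working backward. After the program, the postcondition not (2*y + acc >= y - 8) must hold; in canonical form it is not (acc + y >= -8).
Before acc := acc: not (acc + y >= -8)
Before y := acc + 6: not (2*acc >= -14)
Then branch requires not (2*acc >= -14); else branch requires not (2*acc >= -14).
Before the if: ((acc > 3*y + 1 -> y != 5) -> (not (2*acc >= -14))) and ((not (acc > 3*y + 1 -> y != 5)) -> (not (2*acc >= -14)))
Before y := acc + 4: ((2*acc < -13 -> acc != 1) -> (not (2*acc >= -14))) and ((not (2*acc < -13 -> acc != 1)) -> (not (2*acc >= -14)))
Answer: WP = ((2*acc < -13 -> acc != 1) -> (not (2*acc >= -14))) and ((not (2*acc < -13 -> acc != 1)) -> (not (2*acc >= -14)))


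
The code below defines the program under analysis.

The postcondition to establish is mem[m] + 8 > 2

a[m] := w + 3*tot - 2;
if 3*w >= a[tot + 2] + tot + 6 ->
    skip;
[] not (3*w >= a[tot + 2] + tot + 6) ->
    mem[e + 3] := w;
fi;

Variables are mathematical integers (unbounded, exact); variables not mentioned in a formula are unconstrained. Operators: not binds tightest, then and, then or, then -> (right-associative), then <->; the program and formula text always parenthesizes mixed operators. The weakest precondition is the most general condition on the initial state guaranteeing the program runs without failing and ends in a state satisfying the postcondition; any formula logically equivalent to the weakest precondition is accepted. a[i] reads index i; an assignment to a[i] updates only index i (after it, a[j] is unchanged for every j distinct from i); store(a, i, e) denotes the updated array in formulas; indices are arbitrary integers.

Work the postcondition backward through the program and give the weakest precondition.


Working backward. After the program, the postcondition mem[m] + 8 > 2 must hold; in canonical form it is mem[m] > -6.
Then branch requires mem[m] > -6; else branch requires store(mem, e + 3, w)[m] > -6.
Before the if: (3*w >= a[tot + 2] + tot + 6 -> mem[m] > -6) and ((not (3*w >= a[tot + 2] + tot + 6)) -> store(mem, e + 3, w)[m] > -6)
Before a[m] := w + 3*tot - 2: (3*w >= store(a, m, 3*tot + w - 2)[tot + 2] + tot + 6 -> mem[m] > -6) and ((not (3*w >= store(a, m, 3*tot + w - 2)[tot + 2] + tot + 6)) -> store(mem, e + 3, w)[m] > -6)
Answer: WP = (3*w >= store(a, m, 3*tot + w - 2)[tot + 2] + tot + 6 -> mem[m] > -6) and ((not (3*w >= store(a, m, 3*tot + w - 2)[tot + 2] + tot + 6)) -> store(mem, e + 3, w)[m] > -6)


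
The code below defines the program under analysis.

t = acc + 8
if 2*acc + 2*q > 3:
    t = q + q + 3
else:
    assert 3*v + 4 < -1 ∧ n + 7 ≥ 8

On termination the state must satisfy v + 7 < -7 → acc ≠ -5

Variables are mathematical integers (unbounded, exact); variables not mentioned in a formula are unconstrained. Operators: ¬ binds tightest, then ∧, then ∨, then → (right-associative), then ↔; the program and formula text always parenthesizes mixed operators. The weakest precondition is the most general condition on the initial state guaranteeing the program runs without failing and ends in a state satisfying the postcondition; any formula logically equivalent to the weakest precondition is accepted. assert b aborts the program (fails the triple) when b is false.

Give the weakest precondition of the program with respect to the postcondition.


Working backward. After the program, the postcondition v + 7 < -7 → acc ≠ -5 must hold; in canonical form it is v < -14 → acc ≠ -5.
Then branch requires v < -14 → acc ≠ -5; else branch requires 3*v < -5 ∧ n ≥ 1 ∧ (v < -14 → acc ≠ -5).
Before the if: (2*acc + 2*q > 3 → (v < -14 → acc ≠ -5)) ∧ ((¬(2*acc + 2*q > 3)) → (3*v < -5 ∧ n ≥ 1 ∧ (v < -14 → acc ≠ -5)))
Before t := acc + 8: (2*acc + 2*q > 3 → (v < -14 → acc ≠ -5)) ∧ ((¬(2*acc + 2*q > 3)) → (3*v < -5 ∧ n ≥ 1 ∧ (v < -14 → acc ≠ -5)))
Answer: WP = (2*acc + 2*q > 3 → (v < -14 → acc ≠ -5)) ∧ ((¬(2*acc + 2*q > 3)) → (3*v < -5 ∧ n ≥ 1 ∧ (v < -14 → acc ≠ -5)))


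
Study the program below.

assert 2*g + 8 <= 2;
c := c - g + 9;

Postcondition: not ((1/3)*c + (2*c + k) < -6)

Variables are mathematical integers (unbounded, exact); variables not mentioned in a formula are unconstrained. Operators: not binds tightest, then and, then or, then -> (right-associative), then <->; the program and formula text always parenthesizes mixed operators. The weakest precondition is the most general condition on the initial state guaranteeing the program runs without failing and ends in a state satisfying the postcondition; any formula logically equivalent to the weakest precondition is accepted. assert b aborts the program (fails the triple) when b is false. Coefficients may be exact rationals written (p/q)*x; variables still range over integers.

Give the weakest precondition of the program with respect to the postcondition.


Working backward. After the program, the postcondition not ((1/3)*c + (2*c + k) < -6) must hold; in canonical form it is not ((7/3)*c + k < -6).
Before c := c - g + 9: not ((7/3)*c + k < (7/3)*g - 27)
Before assert 2*g + 8 <= 2: 2*g <= -6 and (not ((7/3)*c + k < (7/3)*g - 27))
Answer: WP = 2*g <= -6 and (not ((7/3)*c + k < (7/3)*g - 27))


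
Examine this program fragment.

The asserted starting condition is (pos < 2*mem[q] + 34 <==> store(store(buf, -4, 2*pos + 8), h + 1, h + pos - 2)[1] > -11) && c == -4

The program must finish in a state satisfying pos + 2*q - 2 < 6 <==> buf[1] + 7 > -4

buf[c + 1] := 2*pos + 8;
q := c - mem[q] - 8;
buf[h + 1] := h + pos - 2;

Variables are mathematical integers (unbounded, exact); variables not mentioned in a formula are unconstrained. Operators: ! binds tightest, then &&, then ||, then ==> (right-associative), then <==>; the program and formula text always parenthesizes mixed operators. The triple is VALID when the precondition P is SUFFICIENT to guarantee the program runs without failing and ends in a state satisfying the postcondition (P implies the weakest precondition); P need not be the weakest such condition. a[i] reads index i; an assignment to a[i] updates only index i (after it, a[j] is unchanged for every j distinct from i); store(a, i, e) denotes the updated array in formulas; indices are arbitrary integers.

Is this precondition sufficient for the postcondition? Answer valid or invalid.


Working backward. After the program, the postcondition pos + 2*q - 2 < 6 <==> buf[1] + 7 > -4 must hold; in canonical form it is pos + 2*q < 8 <==> buf[1] > -11.
Before buf[h + 1] := h + pos - 2: pos + 2*q < 8 <==> store(buf, h + 1, h + pos - 2)[1] > -11
Before q := c - mem[q] - 8: 2*c + pos < 2*mem[q] + 24 <==> store(buf, h + 1, h + pos - 2)[1] > -11
Before buf[c + 1] := 2*pos + 8: 2*c + pos < 2*mem[q] + 24 <==> store(store(buf, c + 1, 2*pos + 8), h + 1, h + pos - 2)[1] > -11
The weakest precondition is 2*c + pos < 2*mem[q] + 24 <==> store(store(buf, c + 1, 2*pos + 8), h + 1, h + pos - 2)[1] > -11.
Check whether (pos < 2*mem[q] + 34 <==> store(store(buf, -4, 2*pos + 8), h + 1, h + pos - 2)[1] > -11) && c == -4 implies it.
Countermodel: at the initial state buf = {[-4] = 3, [-3] = 3, [0] = 3, [1] = 0, elsewhere 3}, c = -4, h = -1, mem = {[-4] = 6500, [-3] = 6500, [0] = 6500, [1] = 6500, elsewhere 6500}, pos = 13032, q = 0, the precondition holds but the weakest precondition fails.
Answer: invalid


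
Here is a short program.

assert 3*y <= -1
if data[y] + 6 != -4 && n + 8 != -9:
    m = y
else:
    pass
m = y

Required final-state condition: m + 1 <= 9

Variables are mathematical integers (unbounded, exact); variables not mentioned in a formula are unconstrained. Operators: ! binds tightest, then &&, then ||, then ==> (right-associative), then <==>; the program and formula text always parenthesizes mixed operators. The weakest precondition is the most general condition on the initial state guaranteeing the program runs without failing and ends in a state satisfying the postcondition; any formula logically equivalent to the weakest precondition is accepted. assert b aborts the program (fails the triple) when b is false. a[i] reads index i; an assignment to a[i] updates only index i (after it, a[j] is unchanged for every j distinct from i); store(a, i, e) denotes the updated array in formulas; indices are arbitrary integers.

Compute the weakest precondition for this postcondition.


Working backward. After the program, the postcondition m + 1 <= 9 must hold; in canonical form it is m <= 8.
Before m := y: y <= 8
Then branch requires y <= 8; else branch requires y <= 8.
Before the if: ((data[y] != -10 && n != -17) ==> y <= 8) && ((!(data[y] != -10 && n != -17)) ==> y <= 8)
Before assert 3*y <= -1: 3*y <= -1 && ((data[y] != -10 && n != -17) ==> y <= 8) && ((!(data[y] != -10 && n != -17)) ==> y <= 8)
Answer: WP = 3*y <= -1 && ((data[y] != -10 && n != -17) ==> y <= 8) && ((!(data[y] != -10 && n != -17)) ==> y <= 8)


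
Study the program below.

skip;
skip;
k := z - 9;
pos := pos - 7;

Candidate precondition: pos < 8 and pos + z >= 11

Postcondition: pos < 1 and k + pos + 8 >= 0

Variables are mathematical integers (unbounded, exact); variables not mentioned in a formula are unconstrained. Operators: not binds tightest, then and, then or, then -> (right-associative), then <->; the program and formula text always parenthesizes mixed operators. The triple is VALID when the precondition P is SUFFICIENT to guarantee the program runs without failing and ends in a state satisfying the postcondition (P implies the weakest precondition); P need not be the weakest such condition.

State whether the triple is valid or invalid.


Working backward. After the program, the postcondition pos < 1 and k + pos + 8 >= 0 must hold; in canonical form it is pos < 1 and k + pos >= -8.
Before pos := pos - 7: pos < 8 and k + pos >= -1
Before k := z - 9: pos < 8 and pos + z >= 8
Before skip: pos < 8 and pos + z >= 8
Before skip: pos < 8 and pos + z >= 8
The weakest precondition is pos < 8 and pos + z >= 8.
Check whether pos < 8 and pos + z >= 11 implies it.
Every state satisfying the precondition satisfies the weakest precondition: the implication holds.
Answer: valid


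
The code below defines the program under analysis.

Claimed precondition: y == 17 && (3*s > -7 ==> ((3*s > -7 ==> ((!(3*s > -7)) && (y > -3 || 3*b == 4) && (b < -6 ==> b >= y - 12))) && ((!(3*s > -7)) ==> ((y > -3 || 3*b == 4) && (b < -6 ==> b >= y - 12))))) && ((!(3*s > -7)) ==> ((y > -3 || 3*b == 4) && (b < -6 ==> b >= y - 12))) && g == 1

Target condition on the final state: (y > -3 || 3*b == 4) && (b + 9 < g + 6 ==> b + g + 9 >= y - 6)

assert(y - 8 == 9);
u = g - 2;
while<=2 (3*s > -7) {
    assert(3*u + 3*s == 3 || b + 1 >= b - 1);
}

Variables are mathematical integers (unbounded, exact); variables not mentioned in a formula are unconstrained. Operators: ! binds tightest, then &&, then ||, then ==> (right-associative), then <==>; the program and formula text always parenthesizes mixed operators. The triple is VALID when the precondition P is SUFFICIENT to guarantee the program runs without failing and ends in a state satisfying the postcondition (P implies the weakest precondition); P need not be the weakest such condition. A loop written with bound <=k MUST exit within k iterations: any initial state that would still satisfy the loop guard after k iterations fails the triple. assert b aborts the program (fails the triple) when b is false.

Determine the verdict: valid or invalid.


Working backward. After the program, the postcondition (y > -3 || 3*b == 4) && (b + 9 < g + 6 ==> b + g + 9 >= y - 6) must hold; in canonical form it is (y > -3 || 3*b == 4) && (b < g - 3 ==> b + g >= y - 15).
Before the loop (bound <=2), unroll the exhaustion recursion (WP_0 = exit-now case; WP_j = one more guarded iteration, up to j = 2):
  WP_0: (!(3*s > -7)) && (y > -3 || 3*b == 4) && (b < g - 3 ==> b + g >= y - 15)
  WP_1: (3*s > -7 ==> ((!(3*s > -7)) && (y > -3 || 3*b == 4) && (b < g - 3 ==> b + g >= y - 15))) && ((!(3*s > -7)) ==> ((y > -3 || 3*b == 4) && (b < g - 3 ==> b + g >= y - 15)))
  WP_2: (3*s > -7 ==> ((3*s > -7 ==> ((!(3*s > -7)) && (y > -3 || 3*b == 4) && (b < g - 3 ==> b + g >= y - 15))) && ((!(3*s > -7)) ==> ((y > -3 || 3*b == 4) && (b < g - 3 ==> b + g >= y - 15))))) && ((!(3*s > -7)) ==> ((y > -3 || 3*b == 4) && (b < g - 3 ==> b + g >= y - 15)))
So before the loop: (3*s > -7 ==> ((3*s > -7 ==> ((!(3*s > -7)) && (y > -3 || 3*b == 4) && (b < g - 3 ==> b + g >= y - 15))) && ((!(3*s > -7)) ==> ((y > -3 || 3*b == 4) && (b < g - 3 ==> b + g >= y - 15))))) && ((!(3*s > -7)) ==> ((y > -3 || 3*b == 4) && (b < g - 3 ==> b + g >= y - 15)))
Before u := g - 2: (3*s > -7 ==> ((3*s > -7 ==> ((!(3*s > -7)) && (y > -3 || 3*b == 4) && (b < g - 3 ==> b + g >= y - 15))) && ((!(3*s > -7)) ==> ((y > -3 || 3*b == 4) && (b < g - 3 ==> b + g >= y - 15))))) && ((!(3*s > -7)) ==> ((y > -3 || 3*b == 4) && (b < g - 3 ==> b + g >= y - 15)))
Before assert y - 8 == 9: y == 17 && (3*s > -7 ==> ((3*s > -7 ==> ((!(3*s > -7)) && (y > -3 || 3*b == 4) && (b < g - 3 ==> b + g >= y - 15))) && ((!(3*s > -7)) ==> ((y > -3 || 3*b == 4) && (b < g - 3 ==> b + g >= y - 15))))) && ((!(3*s > -7)) ==> ((y > -3 || 3*b == 4) && (b < g - 3 ==> b + g >= y - 15)))
The weakest precondition is y == 17 && (3*s > -7 ==> ((3*s > -7 ==> ((!(3*s > -7)) && (y > -3 || 3*b == 4) && (b < g - 3 ==> b + g >= y - 15))) && ((!(3*s > -7)) ==> ((y > -3 || 3*b == 4) && (b < g - 3 ==> b + g >= y - 15))))) && ((!(3*s > -7)) ==> ((y > -3 || 3*b == 4) && (b < g - 3 ==> b + g >= y - 15))).
Check whether y == 17 && (3*s > -7 ==> ((3*s > -7 ==> ((!(3*s > -7)) && (y > -3 || 3*b == 4) && (b < -6 ==> b >= y - 12))) && ((!(3*s > -7)) ==> ((y > -3 || 3*b == 4) && (b < -6 ==> b >= y - 12))))) && ((!(3*s > -7)) ==> ((y > -3 || 3*b == 4) && (b < -6 ==> b >= y - 12))) && g == 1 implies it.
Countermodel: at the initial state b = -3, g = 1, s = -3, y = 17, the precondition holds but the weakest precondition fails.
Answer: invalid
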